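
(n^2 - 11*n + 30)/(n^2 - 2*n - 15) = (n - 6)/(n + 3)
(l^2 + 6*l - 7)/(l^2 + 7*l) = (l - 1)/l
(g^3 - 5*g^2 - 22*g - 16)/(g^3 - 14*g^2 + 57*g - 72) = (g^2 + 3*g + 2)/(g^2 - 6*g + 9)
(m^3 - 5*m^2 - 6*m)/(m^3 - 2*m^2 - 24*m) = (m + 1)/(m + 4)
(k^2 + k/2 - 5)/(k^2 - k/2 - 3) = (2*k + 5)/(2*k + 3)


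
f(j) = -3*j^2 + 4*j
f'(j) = 4 - 6*j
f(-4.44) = -76.90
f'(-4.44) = 30.64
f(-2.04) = -20.64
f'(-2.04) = 16.24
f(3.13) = -16.87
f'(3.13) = -14.78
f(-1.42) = -11.73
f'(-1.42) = 12.52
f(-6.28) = -143.44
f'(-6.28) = 41.68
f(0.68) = 1.33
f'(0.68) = -0.08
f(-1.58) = -13.81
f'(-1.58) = 13.48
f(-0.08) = -0.34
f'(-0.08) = 4.48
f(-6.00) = -132.00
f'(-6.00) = 40.00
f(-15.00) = -735.00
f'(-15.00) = 94.00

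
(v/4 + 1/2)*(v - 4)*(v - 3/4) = v^3/4 - 11*v^2/16 - 13*v/8 + 3/2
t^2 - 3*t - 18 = (t - 6)*(t + 3)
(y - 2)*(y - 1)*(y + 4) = y^3 + y^2 - 10*y + 8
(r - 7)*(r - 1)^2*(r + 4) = r^4 - 5*r^3 - 21*r^2 + 53*r - 28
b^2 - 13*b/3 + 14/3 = (b - 7/3)*(b - 2)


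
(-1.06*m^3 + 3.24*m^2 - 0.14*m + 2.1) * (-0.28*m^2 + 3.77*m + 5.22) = 0.2968*m^5 - 4.9034*m^4 + 6.7208*m^3 + 15.797*m^2 + 7.1862*m + 10.962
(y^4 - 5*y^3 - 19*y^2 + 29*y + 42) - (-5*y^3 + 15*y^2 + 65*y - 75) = y^4 - 34*y^2 - 36*y + 117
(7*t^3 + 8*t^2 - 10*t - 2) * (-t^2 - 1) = -7*t^5 - 8*t^4 + 3*t^3 - 6*t^2 + 10*t + 2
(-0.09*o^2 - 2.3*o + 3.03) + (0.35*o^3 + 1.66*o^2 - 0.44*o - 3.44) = 0.35*o^3 + 1.57*o^2 - 2.74*o - 0.41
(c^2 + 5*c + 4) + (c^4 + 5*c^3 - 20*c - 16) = c^4 + 5*c^3 + c^2 - 15*c - 12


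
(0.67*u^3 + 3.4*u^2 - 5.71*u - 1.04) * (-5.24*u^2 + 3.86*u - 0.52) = -3.5108*u^5 - 15.2298*u^4 + 42.696*u^3 - 18.359*u^2 - 1.0452*u + 0.5408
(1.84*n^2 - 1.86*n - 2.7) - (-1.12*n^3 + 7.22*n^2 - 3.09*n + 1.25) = 1.12*n^3 - 5.38*n^2 + 1.23*n - 3.95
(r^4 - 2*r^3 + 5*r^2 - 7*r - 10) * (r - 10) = r^5 - 12*r^4 + 25*r^3 - 57*r^2 + 60*r + 100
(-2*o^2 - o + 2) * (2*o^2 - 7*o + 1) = -4*o^4 + 12*o^3 + 9*o^2 - 15*o + 2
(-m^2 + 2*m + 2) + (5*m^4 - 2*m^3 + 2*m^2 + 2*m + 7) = 5*m^4 - 2*m^3 + m^2 + 4*m + 9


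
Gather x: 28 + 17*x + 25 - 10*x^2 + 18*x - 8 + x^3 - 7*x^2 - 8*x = x^3 - 17*x^2 + 27*x + 45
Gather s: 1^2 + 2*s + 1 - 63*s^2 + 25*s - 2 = -63*s^2 + 27*s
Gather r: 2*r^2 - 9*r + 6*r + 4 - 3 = 2*r^2 - 3*r + 1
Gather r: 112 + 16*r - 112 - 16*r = 0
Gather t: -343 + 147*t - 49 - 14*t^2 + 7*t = -14*t^2 + 154*t - 392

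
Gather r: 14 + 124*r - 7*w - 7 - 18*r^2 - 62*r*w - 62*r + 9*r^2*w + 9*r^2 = r^2*(9*w - 9) + r*(62 - 62*w) - 7*w + 7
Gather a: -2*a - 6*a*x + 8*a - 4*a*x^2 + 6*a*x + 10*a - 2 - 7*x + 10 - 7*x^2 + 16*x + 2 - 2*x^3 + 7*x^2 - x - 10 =a*(16 - 4*x^2) - 2*x^3 + 8*x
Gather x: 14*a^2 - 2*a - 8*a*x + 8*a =14*a^2 - 8*a*x + 6*a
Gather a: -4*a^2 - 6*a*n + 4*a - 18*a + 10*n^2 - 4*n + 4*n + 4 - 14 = -4*a^2 + a*(-6*n - 14) + 10*n^2 - 10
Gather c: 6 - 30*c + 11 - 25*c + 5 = 22 - 55*c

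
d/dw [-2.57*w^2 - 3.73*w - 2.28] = -5.14*w - 3.73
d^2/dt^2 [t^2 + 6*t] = 2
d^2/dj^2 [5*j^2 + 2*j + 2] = 10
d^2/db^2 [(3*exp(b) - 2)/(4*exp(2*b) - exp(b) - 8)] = (48*exp(4*b) - 116*exp(3*b) + 600*exp(2*b) - 282*exp(b) + 208)*exp(b)/(64*exp(6*b) - 48*exp(5*b) - 372*exp(4*b) + 191*exp(3*b) + 744*exp(2*b) - 192*exp(b) - 512)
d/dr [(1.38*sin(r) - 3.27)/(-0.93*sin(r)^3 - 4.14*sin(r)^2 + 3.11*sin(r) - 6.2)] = (2.5668*sin(r)^3 - 3.4101*sin(r)^2 - 27.0756*sin(r) + 1.6137)*cos(r)/(0.8649*sin(r)^6 + 7.7004*sin(r)^5 + 11.355*sin(r)^4 - 14.2188*sin(r)^3 + 61.0081*sin(r)^2 - 38.564*sin(r) + 38.44)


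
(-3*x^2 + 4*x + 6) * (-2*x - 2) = 6*x^3 - 2*x^2 - 20*x - 12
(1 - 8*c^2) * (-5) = 40*c^2 - 5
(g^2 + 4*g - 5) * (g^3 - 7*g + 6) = g^5 + 4*g^4 - 12*g^3 - 22*g^2 + 59*g - 30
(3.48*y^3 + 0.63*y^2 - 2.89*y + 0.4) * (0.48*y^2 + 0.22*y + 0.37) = 1.6704*y^5 + 1.068*y^4 + 0.0390000000000001*y^3 - 0.2107*y^2 - 0.9813*y + 0.148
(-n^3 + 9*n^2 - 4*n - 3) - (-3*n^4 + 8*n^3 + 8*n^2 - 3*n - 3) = 3*n^4 - 9*n^3 + n^2 - n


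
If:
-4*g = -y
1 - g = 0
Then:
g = 1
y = 4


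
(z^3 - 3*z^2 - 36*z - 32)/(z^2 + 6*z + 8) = (z^2 - 7*z - 8)/(z + 2)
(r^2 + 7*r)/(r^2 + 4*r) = (r + 7)/(r + 4)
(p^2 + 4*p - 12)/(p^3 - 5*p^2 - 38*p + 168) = (p - 2)/(p^2 - 11*p + 28)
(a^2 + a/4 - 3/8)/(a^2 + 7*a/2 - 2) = (a + 3/4)/(a + 4)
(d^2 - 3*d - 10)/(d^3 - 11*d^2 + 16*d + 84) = (d - 5)/(d^2 - 13*d + 42)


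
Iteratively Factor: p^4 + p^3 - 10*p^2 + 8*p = (p - 2)*(p^3 + 3*p^2 - 4*p) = (p - 2)*(p + 4)*(p^2 - p) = (p - 2)*(p - 1)*(p + 4)*(p)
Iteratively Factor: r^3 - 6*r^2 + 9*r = (r)*(r^2 - 6*r + 9) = r*(r - 3)*(r - 3)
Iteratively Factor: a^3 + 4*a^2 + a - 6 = (a + 2)*(a^2 + 2*a - 3) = (a + 2)*(a + 3)*(a - 1)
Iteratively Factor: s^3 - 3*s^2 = (s)*(s^2 - 3*s) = s*(s - 3)*(s)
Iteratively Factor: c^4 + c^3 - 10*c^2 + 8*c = (c)*(c^3 + c^2 - 10*c + 8) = c*(c + 4)*(c^2 - 3*c + 2) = c*(c - 2)*(c + 4)*(c - 1)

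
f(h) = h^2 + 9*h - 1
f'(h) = 2*h + 9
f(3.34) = 40.22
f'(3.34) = 15.68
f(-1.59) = -12.78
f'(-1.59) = 5.82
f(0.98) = 8.78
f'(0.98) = 10.96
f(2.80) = 32.04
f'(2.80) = 14.60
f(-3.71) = -20.63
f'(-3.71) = 1.58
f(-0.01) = -1.09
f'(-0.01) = 8.98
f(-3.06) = -19.18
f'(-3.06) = 2.88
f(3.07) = 36.05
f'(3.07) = 15.14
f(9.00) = 161.00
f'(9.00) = 27.00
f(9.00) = 161.00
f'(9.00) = 27.00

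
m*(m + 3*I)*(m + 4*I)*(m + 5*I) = m^4 + 12*I*m^3 - 47*m^2 - 60*I*m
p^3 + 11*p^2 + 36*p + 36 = (p + 2)*(p + 3)*(p + 6)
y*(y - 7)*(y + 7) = y^3 - 49*y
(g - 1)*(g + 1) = g^2 - 1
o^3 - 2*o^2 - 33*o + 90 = (o - 5)*(o - 3)*(o + 6)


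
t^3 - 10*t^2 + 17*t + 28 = (t - 7)*(t - 4)*(t + 1)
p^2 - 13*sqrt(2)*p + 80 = (p - 8*sqrt(2))*(p - 5*sqrt(2))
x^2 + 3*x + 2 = (x + 1)*(x + 2)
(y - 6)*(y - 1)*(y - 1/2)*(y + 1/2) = y^4 - 7*y^3 + 23*y^2/4 + 7*y/4 - 3/2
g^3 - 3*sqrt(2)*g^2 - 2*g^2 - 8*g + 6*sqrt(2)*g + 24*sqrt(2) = (g - 4)*(g + 2)*(g - 3*sqrt(2))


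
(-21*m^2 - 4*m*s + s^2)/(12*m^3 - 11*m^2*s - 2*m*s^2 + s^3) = (-7*m + s)/(4*m^2 - 5*m*s + s^2)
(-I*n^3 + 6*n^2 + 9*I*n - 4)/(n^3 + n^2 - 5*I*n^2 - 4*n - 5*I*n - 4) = (-I*n^3 + 6*n^2 + 9*I*n - 4)/(n^3 + n^2*(1 - 5*I) - n*(4 + 5*I) - 4)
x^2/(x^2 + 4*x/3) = 3*x/(3*x + 4)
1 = 1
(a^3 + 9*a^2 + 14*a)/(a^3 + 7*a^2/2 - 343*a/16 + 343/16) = 16*a*(a + 2)/(16*a^2 - 56*a + 49)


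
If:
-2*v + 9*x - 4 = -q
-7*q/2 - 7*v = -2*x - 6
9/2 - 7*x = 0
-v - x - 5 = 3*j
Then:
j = -2591/1176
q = 29/196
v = 379/392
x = 9/14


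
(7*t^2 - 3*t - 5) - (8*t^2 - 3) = -t^2 - 3*t - 2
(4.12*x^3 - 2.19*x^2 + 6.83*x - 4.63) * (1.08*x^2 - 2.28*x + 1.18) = 4.4496*x^5 - 11.7588*x^4 + 17.2312*x^3 - 23.157*x^2 + 18.6158*x - 5.4634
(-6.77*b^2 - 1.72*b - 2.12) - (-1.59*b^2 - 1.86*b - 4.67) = -5.18*b^2 + 0.14*b + 2.55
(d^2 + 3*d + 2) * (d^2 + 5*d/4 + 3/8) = d^4 + 17*d^3/4 + 49*d^2/8 + 29*d/8 + 3/4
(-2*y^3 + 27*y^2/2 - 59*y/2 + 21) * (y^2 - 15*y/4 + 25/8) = -2*y^5 + 21*y^4 - 691*y^3/8 + 2781*y^2/16 - 2735*y/16 + 525/8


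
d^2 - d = d*(d - 1)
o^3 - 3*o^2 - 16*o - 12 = (o - 6)*(o + 1)*(o + 2)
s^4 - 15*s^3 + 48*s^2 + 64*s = s*(s - 8)^2*(s + 1)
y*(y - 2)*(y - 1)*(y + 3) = y^4 - 7*y^2 + 6*y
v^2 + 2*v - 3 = (v - 1)*(v + 3)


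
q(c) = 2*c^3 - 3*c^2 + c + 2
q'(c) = 6*c^2 - 6*c + 1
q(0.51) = 2.00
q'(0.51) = -0.50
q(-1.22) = -7.32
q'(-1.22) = 17.25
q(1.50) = 3.50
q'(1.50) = 5.50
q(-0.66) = -0.54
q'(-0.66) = 7.57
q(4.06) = 90.46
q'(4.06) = 75.54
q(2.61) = 19.73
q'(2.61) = 26.21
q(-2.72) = -63.16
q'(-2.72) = 61.71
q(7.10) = 573.69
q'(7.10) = 260.86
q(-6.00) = -544.00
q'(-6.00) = 253.00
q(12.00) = 3038.00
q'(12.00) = 793.00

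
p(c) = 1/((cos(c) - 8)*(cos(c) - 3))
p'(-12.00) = -0.02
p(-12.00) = 0.06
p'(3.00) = 0.00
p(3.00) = 0.03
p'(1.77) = -0.02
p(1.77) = 0.04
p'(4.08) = 0.01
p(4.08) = 0.03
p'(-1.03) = 0.02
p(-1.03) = 0.05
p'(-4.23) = -0.01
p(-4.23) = 0.03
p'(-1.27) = 0.02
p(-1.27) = 0.05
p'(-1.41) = 0.02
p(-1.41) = 0.04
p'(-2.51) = 0.01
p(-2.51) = 0.03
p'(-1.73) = 0.02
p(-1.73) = 0.04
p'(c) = sin(c)/((cos(c) - 8)*(cos(c) - 3)^2) + sin(c)/((cos(c) - 8)^2*(cos(c) - 3)) = (2*cos(c) - 11)*sin(c)/((cos(c) - 8)^2*(cos(c) - 3)^2)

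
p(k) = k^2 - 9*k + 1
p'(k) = 2*k - 9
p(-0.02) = 1.18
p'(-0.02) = -9.04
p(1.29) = -8.95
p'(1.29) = -6.42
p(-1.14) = 12.56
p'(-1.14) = -11.28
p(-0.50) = 5.75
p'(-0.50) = -10.00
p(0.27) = -1.36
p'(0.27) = -8.46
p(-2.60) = 31.16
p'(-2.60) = -14.20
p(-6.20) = 95.24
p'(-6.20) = -21.40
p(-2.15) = 24.97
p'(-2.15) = -13.30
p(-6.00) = 91.00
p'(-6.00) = -21.00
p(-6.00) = 91.00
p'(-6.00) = -21.00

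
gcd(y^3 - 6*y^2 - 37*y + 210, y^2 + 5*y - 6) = y + 6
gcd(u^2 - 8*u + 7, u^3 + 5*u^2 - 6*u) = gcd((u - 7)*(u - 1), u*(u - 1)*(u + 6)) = u - 1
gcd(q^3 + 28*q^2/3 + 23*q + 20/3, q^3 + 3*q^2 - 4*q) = q + 4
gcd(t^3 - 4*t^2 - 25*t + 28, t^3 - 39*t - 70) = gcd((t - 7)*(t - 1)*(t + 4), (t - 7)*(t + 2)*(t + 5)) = t - 7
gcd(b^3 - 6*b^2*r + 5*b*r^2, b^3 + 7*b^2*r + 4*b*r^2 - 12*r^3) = -b + r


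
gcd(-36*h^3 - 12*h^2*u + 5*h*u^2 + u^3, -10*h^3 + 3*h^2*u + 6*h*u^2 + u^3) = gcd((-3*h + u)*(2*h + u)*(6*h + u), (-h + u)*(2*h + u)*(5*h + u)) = 2*h + u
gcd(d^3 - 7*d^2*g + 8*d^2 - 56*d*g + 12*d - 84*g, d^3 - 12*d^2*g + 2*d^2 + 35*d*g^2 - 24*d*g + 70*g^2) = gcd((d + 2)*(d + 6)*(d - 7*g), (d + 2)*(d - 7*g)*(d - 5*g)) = d^2 - 7*d*g + 2*d - 14*g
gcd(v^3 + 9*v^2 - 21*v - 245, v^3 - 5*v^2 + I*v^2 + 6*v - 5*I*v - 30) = v - 5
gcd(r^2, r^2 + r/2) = r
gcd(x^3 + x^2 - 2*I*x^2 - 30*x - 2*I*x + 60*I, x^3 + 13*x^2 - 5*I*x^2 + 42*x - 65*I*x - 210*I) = x + 6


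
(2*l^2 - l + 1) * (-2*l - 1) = -4*l^3 - l - 1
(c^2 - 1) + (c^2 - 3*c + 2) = 2*c^2 - 3*c + 1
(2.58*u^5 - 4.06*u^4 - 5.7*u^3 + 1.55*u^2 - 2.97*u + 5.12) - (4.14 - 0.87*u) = 2.58*u^5 - 4.06*u^4 - 5.7*u^3 + 1.55*u^2 - 2.1*u + 0.98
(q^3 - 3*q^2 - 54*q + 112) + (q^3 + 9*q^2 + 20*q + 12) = 2*q^3 + 6*q^2 - 34*q + 124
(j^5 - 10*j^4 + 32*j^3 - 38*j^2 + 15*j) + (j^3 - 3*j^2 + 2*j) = j^5 - 10*j^4 + 33*j^3 - 41*j^2 + 17*j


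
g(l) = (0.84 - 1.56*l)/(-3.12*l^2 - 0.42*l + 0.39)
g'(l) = (0.84 - 1.56*l)*(6.24*l + 0.42)/(-3.12*l^2 - 0.42*l + 0.39)^2 - 1.56/(-3.12*l^2 - 0.42*l + 0.39) = (-4.8672*l^2 + 5.2416*l - 0.2556)/(9.7344*l^4 + 2.6208*l^3 - 2.2572*l^2 - 0.3276*l + 0.1521)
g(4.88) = 0.09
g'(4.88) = -0.02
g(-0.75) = -1.91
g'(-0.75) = -6.28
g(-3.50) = -0.17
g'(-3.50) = -0.06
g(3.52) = 0.12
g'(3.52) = -0.03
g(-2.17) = -0.32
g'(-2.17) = -0.19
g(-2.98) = -0.21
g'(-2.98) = -0.09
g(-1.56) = -0.50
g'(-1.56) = -0.47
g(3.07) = 0.13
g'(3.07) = -0.03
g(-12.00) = -0.04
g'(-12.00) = -0.00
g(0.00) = 2.15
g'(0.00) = -1.68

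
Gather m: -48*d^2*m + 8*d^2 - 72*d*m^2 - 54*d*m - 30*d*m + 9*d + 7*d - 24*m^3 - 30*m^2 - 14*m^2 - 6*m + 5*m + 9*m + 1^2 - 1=8*d^2 + 16*d - 24*m^3 + m^2*(-72*d - 44) + m*(-48*d^2 - 84*d + 8)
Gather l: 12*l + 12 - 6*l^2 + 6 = -6*l^2 + 12*l + 18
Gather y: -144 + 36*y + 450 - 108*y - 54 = 252 - 72*y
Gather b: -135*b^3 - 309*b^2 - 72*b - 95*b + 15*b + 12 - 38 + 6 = -135*b^3 - 309*b^2 - 152*b - 20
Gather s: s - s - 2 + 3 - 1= 0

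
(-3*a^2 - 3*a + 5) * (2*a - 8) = -6*a^3 + 18*a^2 + 34*a - 40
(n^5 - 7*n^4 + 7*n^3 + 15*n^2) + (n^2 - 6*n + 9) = n^5 - 7*n^4 + 7*n^3 + 16*n^2 - 6*n + 9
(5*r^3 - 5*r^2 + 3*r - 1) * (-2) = -10*r^3 + 10*r^2 - 6*r + 2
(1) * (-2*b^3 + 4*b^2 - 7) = -2*b^3 + 4*b^2 - 7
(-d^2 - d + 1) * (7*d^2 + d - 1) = -7*d^4 - 8*d^3 + 7*d^2 + 2*d - 1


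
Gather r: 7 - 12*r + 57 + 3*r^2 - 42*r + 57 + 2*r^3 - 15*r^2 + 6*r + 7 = 2*r^3 - 12*r^2 - 48*r + 128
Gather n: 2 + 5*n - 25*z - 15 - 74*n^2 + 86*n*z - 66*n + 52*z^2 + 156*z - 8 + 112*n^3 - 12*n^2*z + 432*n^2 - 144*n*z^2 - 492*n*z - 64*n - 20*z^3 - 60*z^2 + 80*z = 112*n^3 + n^2*(358 - 12*z) + n*(-144*z^2 - 406*z - 125) - 20*z^3 - 8*z^2 + 211*z - 21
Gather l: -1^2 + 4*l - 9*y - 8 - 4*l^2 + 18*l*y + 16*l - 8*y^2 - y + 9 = -4*l^2 + l*(18*y + 20) - 8*y^2 - 10*y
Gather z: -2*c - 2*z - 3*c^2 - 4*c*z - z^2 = -3*c^2 - 2*c - z^2 + z*(-4*c - 2)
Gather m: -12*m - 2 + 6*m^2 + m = 6*m^2 - 11*m - 2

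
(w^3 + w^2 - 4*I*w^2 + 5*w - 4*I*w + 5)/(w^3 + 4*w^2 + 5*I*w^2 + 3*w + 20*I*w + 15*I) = (w^2 - 4*I*w + 5)/(w^2 + w*(3 + 5*I) + 15*I)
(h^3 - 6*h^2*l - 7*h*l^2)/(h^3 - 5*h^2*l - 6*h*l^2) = (h - 7*l)/(h - 6*l)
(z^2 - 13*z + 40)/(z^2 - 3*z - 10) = (z - 8)/(z + 2)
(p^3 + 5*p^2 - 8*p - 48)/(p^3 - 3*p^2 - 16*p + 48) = (p + 4)/(p - 4)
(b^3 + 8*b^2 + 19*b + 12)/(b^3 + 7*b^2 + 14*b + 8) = (b + 3)/(b + 2)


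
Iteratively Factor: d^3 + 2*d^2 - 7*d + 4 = (d - 1)*(d^2 + 3*d - 4) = (d - 1)*(d + 4)*(d - 1)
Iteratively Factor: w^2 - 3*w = (w)*(w - 3)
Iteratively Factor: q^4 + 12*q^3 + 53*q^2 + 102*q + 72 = (q + 3)*(q^3 + 9*q^2 + 26*q + 24) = (q + 3)*(q + 4)*(q^2 + 5*q + 6) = (q + 2)*(q + 3)*(q + 4)*(q + 3)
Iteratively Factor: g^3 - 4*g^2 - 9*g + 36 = (g - 4)*(g^2 - 9) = (g - 4)*(g + 3)*(g - 3)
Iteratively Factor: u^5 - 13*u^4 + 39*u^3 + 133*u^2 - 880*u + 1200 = (u - 5)*(u^4 - 8*u^3 - u^2 + 128*u - 240) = (u - 5)*(u - 3)*(u^3 - 5*u^2 - 16*u + 80) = (u - 5)*(u - 4)*(u - 3)*(u^2 - u - 20) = (u - 5)*(u - 4)*(u - 3)*(u + 4)*(u - 5)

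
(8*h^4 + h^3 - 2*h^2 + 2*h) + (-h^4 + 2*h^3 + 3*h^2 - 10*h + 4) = 7*h^4 + 3*h^3 + h^2 - 8*h + 4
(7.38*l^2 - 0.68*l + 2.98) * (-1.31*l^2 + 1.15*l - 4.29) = -9.6678*l^4 + 9.3778*l^3 - 36.346*l^2 + 6.3442*l - 12.7842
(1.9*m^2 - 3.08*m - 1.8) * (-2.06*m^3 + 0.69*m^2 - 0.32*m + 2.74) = -3.914*m^5 + 7.6558*m^4 + 0.9748*m^3 + 4.9496*m^2 - 7.8632*m - 4.932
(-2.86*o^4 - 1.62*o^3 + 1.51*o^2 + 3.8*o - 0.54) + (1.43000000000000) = -2.86*o^4 - 1.62*o^3 + 1.51*o^2 + 3.8*o + 0.89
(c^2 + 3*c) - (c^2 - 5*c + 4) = 8*c - 4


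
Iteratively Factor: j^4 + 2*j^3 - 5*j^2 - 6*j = (j)*(j^3 + 2*j^2 - 5*j - 6) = j*(j + 1)*(j^2 + j - 6) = j*(j + 1)*(j + 3)*(j - 2)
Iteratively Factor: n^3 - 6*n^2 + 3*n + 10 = (n - 5)*(n^2 - n - 2) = (n - 5)*(n - 2)*(n + 1)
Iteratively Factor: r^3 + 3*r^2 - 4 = (r - 1)*(r^2 + 4*r + 4) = (r - 1)*(r + 2)*(r + 2)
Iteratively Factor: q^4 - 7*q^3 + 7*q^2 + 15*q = (q + 1)*(q^3 - 8*q^2 + 15*q) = (q - 3)*(q + 1)*(q^2 - 5*q) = q*(q - 3)*(q + 1)*(q - 5)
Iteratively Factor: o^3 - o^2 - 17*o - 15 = (o + 3)*(o^2 - 4*o - 5) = (o - 5)*(o + 3)*(o + 1)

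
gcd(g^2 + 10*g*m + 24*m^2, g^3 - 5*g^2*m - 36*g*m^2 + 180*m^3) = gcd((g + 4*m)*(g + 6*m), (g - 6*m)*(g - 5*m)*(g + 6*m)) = g + 6*m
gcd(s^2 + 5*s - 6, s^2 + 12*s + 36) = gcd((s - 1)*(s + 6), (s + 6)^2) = s + 6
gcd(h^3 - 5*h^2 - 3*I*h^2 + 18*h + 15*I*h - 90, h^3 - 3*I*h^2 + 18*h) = h^2 - 3*I*h + 18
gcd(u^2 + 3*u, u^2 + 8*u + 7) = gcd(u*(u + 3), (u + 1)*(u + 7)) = 1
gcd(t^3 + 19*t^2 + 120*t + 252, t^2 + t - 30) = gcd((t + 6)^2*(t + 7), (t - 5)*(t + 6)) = t + 6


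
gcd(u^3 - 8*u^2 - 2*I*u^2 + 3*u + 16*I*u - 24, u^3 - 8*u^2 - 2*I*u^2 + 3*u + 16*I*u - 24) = u^3 + u^2*(-8 - 2*I) + u*(3 + 16*I) - 24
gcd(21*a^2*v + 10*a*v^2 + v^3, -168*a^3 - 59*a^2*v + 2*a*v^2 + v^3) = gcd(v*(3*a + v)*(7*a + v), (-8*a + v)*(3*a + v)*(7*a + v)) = 21*a^2 + 10*a*v + v^2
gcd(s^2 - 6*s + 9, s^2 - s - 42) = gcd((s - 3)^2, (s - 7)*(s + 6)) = 1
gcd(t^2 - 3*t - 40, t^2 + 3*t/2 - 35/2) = t + 5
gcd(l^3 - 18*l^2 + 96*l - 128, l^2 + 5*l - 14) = l - 2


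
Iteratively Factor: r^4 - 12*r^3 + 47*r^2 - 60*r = (r - 3)*(r^3 - 9*r^2 + 20*r) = (r - 5)*(r - 3)*(r^2 - 4*r) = (r - 5)*(r - 4)*(r - 3)*(r)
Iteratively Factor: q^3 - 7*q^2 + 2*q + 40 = (q - 4)*(q^2 - 3*q - 10) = (q - 5)*(q - 4)*(q + 2)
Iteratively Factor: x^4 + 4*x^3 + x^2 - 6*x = (x - 1)*(x^3 + 5*x^2 + 6*x) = (x - 1)*(x + 3)*(x^2 + 2*x) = x*(x - 1)*(x + 3)*(x + 2)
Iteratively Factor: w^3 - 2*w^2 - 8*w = (w + 2)*(w^2 - 4*w) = w*(w + 2)*(w - 4)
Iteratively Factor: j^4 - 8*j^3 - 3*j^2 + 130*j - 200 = (j - 2)*(j^3 - 6*j^2 - 15*j + 100) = (j - 5)*(j - 2)*(j^2 - j - 20) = (j - 5)*(j - 2)*(j + 4)*(j - 5)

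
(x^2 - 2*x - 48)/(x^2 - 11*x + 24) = (x + 6)/(x - 3)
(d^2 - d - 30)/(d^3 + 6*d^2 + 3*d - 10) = (d - 6)/(d^2 + d - 2)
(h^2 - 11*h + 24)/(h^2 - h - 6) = (h - 8)/(h + 2)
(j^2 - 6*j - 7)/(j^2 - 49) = (j + 1)/(j + 7)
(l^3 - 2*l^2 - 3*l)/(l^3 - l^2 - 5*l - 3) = l/(l + 1)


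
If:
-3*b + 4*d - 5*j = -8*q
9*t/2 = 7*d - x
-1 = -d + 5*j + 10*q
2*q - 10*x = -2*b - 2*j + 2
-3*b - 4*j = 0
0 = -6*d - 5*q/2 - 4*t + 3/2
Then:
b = 9008/153855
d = 3721/30771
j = -2252/51285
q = -10147/153855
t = 7226/30771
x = -6470/30771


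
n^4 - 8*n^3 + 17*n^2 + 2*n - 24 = (n - 4)*(n - 3)*(n - 2)*(n + 1)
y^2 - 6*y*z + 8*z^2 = (y - 4*z)*(y - 2*z)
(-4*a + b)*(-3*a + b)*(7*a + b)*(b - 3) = 84*a^3*b - 252*a^3 - 37*a^2*b^2 + 111*a^2*b + b^4 - 3*b^3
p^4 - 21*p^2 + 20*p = p*(p - 4)*(p - 1)*(p + 5)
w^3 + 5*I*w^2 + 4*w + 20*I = (w - 2*I)*(w + 2*I)*(w + 5*I)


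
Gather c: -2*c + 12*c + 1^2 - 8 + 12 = 10*c + 5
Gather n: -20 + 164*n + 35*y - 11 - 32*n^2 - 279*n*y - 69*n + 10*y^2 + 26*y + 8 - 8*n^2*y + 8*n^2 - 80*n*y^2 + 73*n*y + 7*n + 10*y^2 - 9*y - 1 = n^2*(-8*y - 24) + n*(-80*y^2 - 206*y + 102) + 20*y^2 + 52*y - 24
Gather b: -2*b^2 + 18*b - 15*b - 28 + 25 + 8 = -2*b^2 + 3*b + 5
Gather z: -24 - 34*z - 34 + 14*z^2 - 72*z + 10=14*z^2 - 106*z - 48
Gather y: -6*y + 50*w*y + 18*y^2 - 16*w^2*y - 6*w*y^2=y^2*(18 - 6*w) + y*(-16*w^2 + 50*w - 6)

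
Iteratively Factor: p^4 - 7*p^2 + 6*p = (p - 1)*(p^3 + p^2 - 6*p) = p*(p - 1)*(p^2 + p - 6) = p*(p - 2)*(p - 1)*(p + 3)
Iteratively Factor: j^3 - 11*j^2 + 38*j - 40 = (j - 4)*(j^2 - 7*j + 10) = (j - 4)*(j - 2)*(j - 5)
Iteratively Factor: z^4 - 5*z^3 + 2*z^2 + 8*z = (z + 1)*(z^3 - 6*z^2 + 8*z) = (z - 2)*(z + 1)*(z^2 - 4*z) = z*(z - 2)*(z + 1)*(z - 4)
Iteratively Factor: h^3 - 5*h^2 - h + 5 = (h - 5)*(h^2 - 1) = (h - 5)*(h + 1)*(h - 1)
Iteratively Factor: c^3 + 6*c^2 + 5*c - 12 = (c - 1)*(c^2 + 7*c + 12) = (c - 1)*(c + 3)*(c + 4)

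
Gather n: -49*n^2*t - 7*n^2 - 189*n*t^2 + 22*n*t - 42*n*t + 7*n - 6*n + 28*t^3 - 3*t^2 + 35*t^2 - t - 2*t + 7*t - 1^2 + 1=n^2*(-49*t - 7) + n*(-189*t^2 - 20*t + 1) + 28*t^3 + 32*t^2 + 4*t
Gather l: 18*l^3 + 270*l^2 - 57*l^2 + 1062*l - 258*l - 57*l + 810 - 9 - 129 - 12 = 18*l^3 + 213*l^2 + 747*l + 660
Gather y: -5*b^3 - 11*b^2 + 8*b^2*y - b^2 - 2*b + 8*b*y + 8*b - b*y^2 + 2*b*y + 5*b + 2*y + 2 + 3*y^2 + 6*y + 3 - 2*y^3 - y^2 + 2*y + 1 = -5*b^3 - 12*b^2 + 11*b - 2*y^3 + y^2*(2 - b) + y*(8*b^2 + 10*b + 10) + 6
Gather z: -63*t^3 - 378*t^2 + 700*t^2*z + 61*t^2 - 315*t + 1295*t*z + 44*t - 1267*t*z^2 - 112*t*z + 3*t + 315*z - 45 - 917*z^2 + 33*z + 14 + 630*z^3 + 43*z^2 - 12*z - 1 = -63*t^3 - 317*t^2 - 268*t + 630*z^3 + z^2*(-1267*t - 874) + z*(700*t^2 + 1183*t + 336) - 32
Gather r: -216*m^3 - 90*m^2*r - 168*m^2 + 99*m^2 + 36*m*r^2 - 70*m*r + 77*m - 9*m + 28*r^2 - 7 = -216*m^3 - 69*m^2 + 68*m + r^2*(36*m + 28) + r*(-90*m^2 - 70*m) - 7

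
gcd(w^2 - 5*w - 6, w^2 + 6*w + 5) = w + 1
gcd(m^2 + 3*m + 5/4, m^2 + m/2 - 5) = m + 5/2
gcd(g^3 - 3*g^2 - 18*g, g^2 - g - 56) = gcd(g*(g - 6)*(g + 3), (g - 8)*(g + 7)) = 1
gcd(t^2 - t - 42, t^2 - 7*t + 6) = 1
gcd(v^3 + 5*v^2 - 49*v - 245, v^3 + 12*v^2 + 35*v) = v^2 + 12*v + 35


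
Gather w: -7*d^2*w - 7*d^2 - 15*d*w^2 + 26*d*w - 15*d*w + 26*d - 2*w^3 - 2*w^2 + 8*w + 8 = -7*d^2 + 26*d - 2*w^3 + w^2*(-15*d - 2) + w*(-7*d^2 + 11*d + 8) + 8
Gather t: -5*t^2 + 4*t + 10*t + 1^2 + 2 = -5*t^2 + 14*t + 3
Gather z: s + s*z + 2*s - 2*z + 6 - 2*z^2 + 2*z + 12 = s*z + 3*s - 2*z^2 + 18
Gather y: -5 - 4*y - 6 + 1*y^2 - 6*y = y^2 - 10*y - 11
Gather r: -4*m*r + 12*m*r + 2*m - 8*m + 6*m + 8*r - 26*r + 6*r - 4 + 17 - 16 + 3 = r*(8*m - 12)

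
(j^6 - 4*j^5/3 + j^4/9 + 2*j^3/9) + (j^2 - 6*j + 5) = j^6 - 4*j^5/3 + j^4/9 + 2*j^3/9 + j^2 - 6*j + 5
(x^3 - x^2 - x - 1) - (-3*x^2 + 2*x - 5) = x^3 + 2*x^2 - 3*x + 4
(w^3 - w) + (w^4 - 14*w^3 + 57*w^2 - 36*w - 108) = w^4 - 13*w^3 + 57*w^2 - 37*w - 108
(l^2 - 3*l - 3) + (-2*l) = l^2 - 5*l - 3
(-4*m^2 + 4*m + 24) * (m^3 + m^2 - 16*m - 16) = -4*m^5 + 92*m^3 + 24*m^2 - 448*m - 384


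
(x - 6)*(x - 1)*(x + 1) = x^3 - 6*x^2 - x + 6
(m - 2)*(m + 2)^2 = m^3 + 2*m^2 - 4*m - 8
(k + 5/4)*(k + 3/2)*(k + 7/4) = k^3 + 9*k^2/2 + 107*k/16 + 105/32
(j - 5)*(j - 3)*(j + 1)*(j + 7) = j^4 - 42*j^2 + 64*j + 105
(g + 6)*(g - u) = g^2 - g*u + 6*g - 6*u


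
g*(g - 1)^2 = g^3 - 2*g^2 + g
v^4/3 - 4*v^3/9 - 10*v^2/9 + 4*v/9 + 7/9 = (v/3 + 1/3)*(v - 7/3)*(v - 1)*(v + 1)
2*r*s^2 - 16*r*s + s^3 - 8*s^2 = s*(2*r + s)*(s - 8)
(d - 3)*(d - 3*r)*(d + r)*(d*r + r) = d^4*r - 2*d^3*r^2 - 2*d^3*r - 3*d^2*r^3 + 4*d^2*r^2 - 3*d^2*r + 6*d*r^3 + 6*d*r^2 + 9*r^3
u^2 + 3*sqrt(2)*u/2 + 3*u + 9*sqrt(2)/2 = (u + 3)*(u + 3*sqrt(2)/2)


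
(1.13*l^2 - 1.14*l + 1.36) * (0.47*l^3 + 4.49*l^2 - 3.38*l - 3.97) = 0.5311*l^5 + 4.5379*l^4 - 8.2988*l^3 + 5.4735*l^2 - 0.0709999999999997*l - 5.3992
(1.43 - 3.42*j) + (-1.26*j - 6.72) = -4.68*j - 5.29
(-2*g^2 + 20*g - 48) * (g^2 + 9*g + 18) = -2*g^4 + 2*g^3 + 96*g^2 - 72*g - 864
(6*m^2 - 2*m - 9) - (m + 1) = 6*m^2 - 3*m - 10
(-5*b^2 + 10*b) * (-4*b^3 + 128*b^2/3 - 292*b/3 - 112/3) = 20*b^5 - 760*b^4/3 + 2740*b^3/3 - 2360*b^2/3 - 1120*b/3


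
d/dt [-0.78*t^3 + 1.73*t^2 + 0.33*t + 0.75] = -2.34*t^2 + 3.46*t + 0.33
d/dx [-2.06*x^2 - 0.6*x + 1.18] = -4.12*x - 0.6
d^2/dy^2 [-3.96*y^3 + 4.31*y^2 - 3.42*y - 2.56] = 8.62 - 23.76*y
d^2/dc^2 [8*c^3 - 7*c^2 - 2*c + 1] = 48*c - 14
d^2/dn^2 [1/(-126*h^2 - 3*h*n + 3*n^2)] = 2*(-42*h^2 - h*n + n^2 - (h - 2*n)^2)/(3*(42*h^2 + h*n - n^2)^3)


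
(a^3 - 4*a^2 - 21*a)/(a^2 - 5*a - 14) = a*(a + 3)/(a + 2)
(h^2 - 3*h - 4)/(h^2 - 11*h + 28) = (h + 1)/(h - 7)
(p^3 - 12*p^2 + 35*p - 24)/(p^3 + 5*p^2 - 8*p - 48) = (p^2 - 9*p + 8)/(p^2 + 8*p + 16)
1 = 1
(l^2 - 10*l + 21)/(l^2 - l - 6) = (l - 7)/(l + 2)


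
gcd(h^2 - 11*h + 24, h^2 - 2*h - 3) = h - 3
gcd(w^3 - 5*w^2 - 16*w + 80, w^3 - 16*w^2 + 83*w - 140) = w^2 - 9*w + 20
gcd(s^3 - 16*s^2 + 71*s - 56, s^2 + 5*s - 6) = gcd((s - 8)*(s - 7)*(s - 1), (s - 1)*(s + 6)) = s - 1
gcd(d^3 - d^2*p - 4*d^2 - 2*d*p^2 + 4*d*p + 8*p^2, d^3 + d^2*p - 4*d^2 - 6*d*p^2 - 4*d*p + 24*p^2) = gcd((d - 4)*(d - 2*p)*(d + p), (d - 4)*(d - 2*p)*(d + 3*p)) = -d^2 + 2*d*p + 4*d - 8*p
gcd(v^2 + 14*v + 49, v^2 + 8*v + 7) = v + 7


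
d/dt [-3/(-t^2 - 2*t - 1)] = 6*(-t - 1)/(t^2 + 2*t + 1)^2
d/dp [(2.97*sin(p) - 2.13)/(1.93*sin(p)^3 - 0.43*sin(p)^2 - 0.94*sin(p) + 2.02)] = (-11.4642*sin(p)^3 + 13.6098*sin(p)^2 - 1.8318*sin(p) + 3.9972)*cos(p)/(3.7249*sin(p)^6 - 1.6598*sin(p)^5 - 3.4435*sin(p)^4 + 8.6056*sin(p)^3 - 0.8536*sin(p)^2 - 3.7976*sin(p) + 4.0804)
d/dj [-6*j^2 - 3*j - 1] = -12*j - 3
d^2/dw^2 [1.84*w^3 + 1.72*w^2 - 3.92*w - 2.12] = 11.04*w + 3.44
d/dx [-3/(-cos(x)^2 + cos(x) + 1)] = 3*(2*cos(x) - 1)*sin(x)/(sin(x)^2 + cos(x))^2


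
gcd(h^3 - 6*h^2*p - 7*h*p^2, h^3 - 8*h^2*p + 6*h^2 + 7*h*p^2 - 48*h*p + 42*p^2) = -h + 7*p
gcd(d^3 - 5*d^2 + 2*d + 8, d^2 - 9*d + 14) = d - 2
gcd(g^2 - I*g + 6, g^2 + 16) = 1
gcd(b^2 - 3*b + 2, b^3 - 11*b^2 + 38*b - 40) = b - 2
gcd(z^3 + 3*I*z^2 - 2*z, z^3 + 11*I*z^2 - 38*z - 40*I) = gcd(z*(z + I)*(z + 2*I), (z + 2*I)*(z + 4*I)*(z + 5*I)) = z + 2*I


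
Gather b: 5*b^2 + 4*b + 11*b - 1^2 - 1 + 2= 5*b^2 + 15*b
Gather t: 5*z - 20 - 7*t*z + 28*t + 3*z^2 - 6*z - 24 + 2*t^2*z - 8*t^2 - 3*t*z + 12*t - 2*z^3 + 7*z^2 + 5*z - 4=t^2*(2*z - 8) + t*(40 - 10*z) - 2*z^3 + 10*z^2 + 4*z - 48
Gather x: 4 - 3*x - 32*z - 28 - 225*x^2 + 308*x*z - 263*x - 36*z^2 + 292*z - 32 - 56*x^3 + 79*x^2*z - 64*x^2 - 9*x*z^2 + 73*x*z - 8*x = -56*x^3 + x^2*(79*z - 289) + x*(-9*z^2 + 381*z - 274) - 36*z^2 + 260*z - 56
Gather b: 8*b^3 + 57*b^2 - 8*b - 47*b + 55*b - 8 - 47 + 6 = 8*b^3 + 57*b^2 - 49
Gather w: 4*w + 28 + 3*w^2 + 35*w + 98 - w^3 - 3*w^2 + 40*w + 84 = -w^3 + 79*w + 210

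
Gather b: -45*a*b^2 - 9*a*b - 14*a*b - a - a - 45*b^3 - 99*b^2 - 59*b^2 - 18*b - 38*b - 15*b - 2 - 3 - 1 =-2*a - 45*b^3 + b^2*(-45*a - 158) + b*(-23*a - 71) - 6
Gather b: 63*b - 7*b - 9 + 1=56*b - 8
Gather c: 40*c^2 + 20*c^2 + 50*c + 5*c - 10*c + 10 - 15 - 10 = 60*c^2 + 45*c - 15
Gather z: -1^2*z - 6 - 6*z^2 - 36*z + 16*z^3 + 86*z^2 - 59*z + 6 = 16*z^3 + 80*z^2 - 96*z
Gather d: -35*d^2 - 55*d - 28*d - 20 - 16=-35*d^2 - 83*d - 36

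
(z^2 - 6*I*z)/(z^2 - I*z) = (z - 6*I)/(z - I)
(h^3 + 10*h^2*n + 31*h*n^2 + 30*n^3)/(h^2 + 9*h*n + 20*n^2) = (h^2 + 5*h*n + 6*n^2)/(h + 4*n)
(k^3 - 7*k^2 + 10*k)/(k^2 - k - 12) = k*(-k^2 + 7*k - 10)/(-k^2 + k + 12)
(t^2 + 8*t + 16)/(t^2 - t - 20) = (t + 4)/(t - 5)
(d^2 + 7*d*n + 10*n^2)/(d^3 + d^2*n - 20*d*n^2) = (d + 2*n)/(d*(d - 4*n))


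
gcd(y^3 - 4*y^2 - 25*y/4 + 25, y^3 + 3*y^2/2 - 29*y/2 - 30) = y^2 - 3*y/2 - 10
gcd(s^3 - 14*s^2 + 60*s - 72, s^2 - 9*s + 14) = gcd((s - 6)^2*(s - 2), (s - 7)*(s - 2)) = s - 2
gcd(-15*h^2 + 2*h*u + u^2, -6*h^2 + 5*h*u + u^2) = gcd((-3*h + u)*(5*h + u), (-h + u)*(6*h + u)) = 1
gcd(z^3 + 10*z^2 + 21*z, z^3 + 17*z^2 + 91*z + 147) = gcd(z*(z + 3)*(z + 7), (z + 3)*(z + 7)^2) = z^2 + 10*z + 21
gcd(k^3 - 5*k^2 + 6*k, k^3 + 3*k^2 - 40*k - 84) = 1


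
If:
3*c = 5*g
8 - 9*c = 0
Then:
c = 8/9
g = 8/15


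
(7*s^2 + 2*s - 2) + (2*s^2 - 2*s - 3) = 9*s^2 - 5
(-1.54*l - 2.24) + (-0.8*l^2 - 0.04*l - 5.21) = -0.8*l^2 - 1.58*l - 7.45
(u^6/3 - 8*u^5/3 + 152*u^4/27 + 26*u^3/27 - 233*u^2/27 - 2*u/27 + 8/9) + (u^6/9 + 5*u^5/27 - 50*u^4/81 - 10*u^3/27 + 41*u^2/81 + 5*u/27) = 4*u^6/9 - 67*u^5/27 + 406*u^4/81 + 16*u^3/27 - 658*u^2/81 + u/9 + 8/9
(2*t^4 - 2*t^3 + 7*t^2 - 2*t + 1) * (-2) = -4*t^4 + 4*t^3 - 14*t^2 + 4*t - 2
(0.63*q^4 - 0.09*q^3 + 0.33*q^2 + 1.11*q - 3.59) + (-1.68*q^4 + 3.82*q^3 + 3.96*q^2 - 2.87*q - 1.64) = -1.05*q^4 + 3.73*q^3 + 4.29*q^2 - 1.76*q - 5.23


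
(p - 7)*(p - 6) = p^2 - 13*p + 42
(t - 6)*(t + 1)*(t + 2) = t^3 - 3*t^2 - 16*t - 12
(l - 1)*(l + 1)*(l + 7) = l^3 + 7*l^2 - l - 7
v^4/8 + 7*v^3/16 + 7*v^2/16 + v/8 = v*(v/4 + 1/4)*(v/2 + 1)*(v + 1/2)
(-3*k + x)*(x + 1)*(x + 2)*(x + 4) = -3*k*x^3 - 21*k*x^2 - 42*k*x - 24*k + x^4 + 7*x^3 + 14*x^2 + 8*x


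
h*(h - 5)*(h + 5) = h^3 - 25*h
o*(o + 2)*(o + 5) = o^3 + 7*o^2 + 10*o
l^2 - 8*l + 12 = (l - 6)*(l - 2)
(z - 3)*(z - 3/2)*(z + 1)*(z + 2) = z^4 - 3*z^3/2 - 7*z^2 + 9*z/2 + 9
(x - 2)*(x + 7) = x^2 + 5*x - 14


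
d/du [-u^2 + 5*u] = 5 - 2*u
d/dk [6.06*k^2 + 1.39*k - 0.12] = 12.12*k + 1.39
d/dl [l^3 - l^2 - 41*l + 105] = 3*l^2 - 2*l - 41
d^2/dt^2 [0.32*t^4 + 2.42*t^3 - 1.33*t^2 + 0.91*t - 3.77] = 3.84*t^2 + 14.52*t - 2.66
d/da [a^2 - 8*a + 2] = 2*a - 8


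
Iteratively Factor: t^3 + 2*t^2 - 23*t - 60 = (t + 4)*(t^2 - 2*t - 15) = (t + 3)*(t + 4)*(t - 5)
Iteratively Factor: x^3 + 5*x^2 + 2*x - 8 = (x - 1)*(x^2 + 6*x + 8) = (x - 1)*(x + 4)*(x + 2)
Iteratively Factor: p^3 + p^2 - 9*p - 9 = (p - 3)*(p^2 + 4*p + 3) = (p - 3)*(p + 1)*(p + 3)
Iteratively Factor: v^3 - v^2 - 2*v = (v - 2)*(v^2 + v) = (v - 2)*(v + 1)*(v)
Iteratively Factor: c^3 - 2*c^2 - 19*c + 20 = (c + 4)*(c^2 - 6*c + 5) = (c - 5)*(c + 4)*(c - 1)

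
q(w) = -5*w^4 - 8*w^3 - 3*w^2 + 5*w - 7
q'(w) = -20*w^3 - 24*w^2 - 6*w + 5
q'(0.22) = 2.31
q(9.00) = -38842.00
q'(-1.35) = 18.57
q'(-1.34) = 18.07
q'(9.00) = -16573.00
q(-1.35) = -16.14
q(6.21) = -9443.46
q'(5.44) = -3957.67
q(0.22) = -6.14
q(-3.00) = -238.00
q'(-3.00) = 347.00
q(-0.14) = -7.74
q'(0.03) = 4.80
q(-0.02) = -7.10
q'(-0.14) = 5.42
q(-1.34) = -15.96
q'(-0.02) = 5.11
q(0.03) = -6.85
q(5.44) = -5735.40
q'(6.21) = -5747.46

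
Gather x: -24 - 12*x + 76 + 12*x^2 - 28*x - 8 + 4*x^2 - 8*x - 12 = 16*x^2 - 48*x + 32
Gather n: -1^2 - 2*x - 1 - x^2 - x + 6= -x^2 - 3*x + 4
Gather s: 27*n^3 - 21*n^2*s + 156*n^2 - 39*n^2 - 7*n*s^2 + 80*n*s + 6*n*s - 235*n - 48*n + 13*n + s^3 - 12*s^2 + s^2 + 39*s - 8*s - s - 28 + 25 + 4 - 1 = 27*n^3 + 117*n^2 - 270*n + s^3 + s^2*(-7*n - 11) + s*(-21*n^2 + 86*n + 30)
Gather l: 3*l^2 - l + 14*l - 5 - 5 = 3*l^2 + 13*l - 10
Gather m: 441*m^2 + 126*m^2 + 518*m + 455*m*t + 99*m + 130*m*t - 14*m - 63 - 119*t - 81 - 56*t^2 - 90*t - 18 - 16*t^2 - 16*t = 567*m^2 + m*(585*t + 603) - 72*t^2 - 225*t - 162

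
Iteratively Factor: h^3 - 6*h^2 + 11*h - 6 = (h - 1)*(h^2 - 5*h + 6) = (h - 3)*(h - 1)*(h - 2)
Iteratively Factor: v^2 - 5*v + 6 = (v - 3)*(v - 2)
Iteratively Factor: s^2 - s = (s - 1)*(s)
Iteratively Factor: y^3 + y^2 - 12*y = (y)*(y^2 + y - 12) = y*(y + 4)*(y - 3)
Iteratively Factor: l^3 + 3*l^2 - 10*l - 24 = (l - 3)*(l^2 + 6*l + 8) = (l - 3)*(l + 2)*(l + 4)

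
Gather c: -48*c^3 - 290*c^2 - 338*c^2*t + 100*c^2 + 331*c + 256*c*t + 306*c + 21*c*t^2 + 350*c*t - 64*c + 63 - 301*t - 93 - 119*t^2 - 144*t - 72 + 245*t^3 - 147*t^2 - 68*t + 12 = -48*c^3 + c^2*(-338*t - 190) + c*(21*t^2 + 606*t + 573) + 245*t^3 - 266*t^2 - 513*t - 90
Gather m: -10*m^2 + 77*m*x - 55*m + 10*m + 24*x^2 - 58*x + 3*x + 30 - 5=-10*m^2 + m*(77*x - 45) + 24*x^2 - 55*x + 25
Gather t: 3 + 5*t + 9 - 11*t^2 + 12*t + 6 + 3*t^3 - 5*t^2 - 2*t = 3*t^3 - 16*t^2 + 15*t + 18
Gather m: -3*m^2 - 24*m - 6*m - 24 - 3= -3*m^2 - 30*m - 27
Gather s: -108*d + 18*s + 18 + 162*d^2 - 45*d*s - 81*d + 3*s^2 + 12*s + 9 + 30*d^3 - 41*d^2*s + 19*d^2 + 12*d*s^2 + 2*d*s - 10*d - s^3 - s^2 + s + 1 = 30*d^3 + 181*d^2 - 199*d - s^3 + s^2*(12*d + 2) + s*(-41*d^2 - 43*d + 31) + 28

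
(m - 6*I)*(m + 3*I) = m^2 - 3*I*m + 18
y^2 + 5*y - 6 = (y - 1)*(y + 6)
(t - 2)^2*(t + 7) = t^3 + 3*t^2 - 24*t + 28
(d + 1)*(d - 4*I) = d^2 + d - 4*I*d - 4*I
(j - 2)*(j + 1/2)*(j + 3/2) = j^3 - 13*j/4 - 3/2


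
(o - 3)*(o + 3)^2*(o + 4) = o^4 + 7*o^3 + 3*o^2 - 63*o - 108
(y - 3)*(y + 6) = y^2 + 3*y - 18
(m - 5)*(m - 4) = m^2 - 9*m + 20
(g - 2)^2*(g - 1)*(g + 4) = g^4 - g^3 - 12*g^2 + 28*g - 16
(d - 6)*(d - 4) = d^2 - 10*d + 24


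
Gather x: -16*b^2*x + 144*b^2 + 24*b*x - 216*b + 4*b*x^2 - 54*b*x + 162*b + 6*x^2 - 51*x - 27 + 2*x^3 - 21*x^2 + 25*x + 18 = 144*b^2 - 54*b + 2*x^3 + x^2*(4*b - 15) + x*(-16*b^2 - 30*b - 26) - 9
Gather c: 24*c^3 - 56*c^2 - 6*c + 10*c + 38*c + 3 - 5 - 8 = 24*c^3 - 56*c^2 + 42*c - 10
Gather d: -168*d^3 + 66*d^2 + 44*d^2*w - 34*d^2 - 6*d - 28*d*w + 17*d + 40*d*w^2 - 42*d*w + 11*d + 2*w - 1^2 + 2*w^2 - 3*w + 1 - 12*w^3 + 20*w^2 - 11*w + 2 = -168*d^3 + d^2*(44*w + 32) + d*(40*w^2 - 70*w + 22) - 12*w^3 + 22*w^2 - 12*w + 2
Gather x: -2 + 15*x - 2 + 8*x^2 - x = 8*x^2 + 14*x - 4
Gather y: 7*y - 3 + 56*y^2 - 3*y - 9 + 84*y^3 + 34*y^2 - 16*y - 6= 84*y^3 + 90*y^2 - 12*y - 18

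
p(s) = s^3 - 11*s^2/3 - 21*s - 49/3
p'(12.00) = 323.00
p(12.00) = 931.67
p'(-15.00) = 764.00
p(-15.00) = -3901.33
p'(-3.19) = 32.92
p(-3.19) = -19.12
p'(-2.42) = 14.32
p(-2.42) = -1.16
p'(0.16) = -22.10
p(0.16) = -19.78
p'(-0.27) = -18.80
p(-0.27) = -10.95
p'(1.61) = -25.03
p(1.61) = -55.47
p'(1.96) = -23.85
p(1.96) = -64.05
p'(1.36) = -25.42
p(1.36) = -49.16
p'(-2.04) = 6.44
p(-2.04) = 2.76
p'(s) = 3*s^2 - 22*s/3 - 21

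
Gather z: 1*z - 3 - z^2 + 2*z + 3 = -z^2 + 3*z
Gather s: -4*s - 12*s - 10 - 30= -16*s - 40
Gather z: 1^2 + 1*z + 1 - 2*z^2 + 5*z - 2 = -2*z^2 + 6*z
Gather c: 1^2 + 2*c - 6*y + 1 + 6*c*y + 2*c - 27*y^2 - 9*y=c*(6*y + 4) - 27*y^2 - 15*y + 2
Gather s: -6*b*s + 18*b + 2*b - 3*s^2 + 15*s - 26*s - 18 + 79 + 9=20*b - 3*s^2 + s*(-6*b - 11) + 70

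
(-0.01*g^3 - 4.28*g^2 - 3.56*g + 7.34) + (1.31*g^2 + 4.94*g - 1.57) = -0.01*g^3 - 2.97*g^2 + 1.38*g + 5.77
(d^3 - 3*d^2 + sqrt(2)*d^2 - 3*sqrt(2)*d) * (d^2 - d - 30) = d^5 - 4*d^4 + sqrt(2)*d^4 - 27*d^3 - 4*sqrt(2)*d^3 - 27*sqrt(2)*d^2 + 90*d^2 + 90*sqrt(2)*d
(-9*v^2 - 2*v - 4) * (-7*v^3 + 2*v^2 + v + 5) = 63*v^5 - 4*v^4 + 15*v^3 - 55*v^2 - 14*v - 20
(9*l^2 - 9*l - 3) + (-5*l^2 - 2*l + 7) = 4*l^2 - 11*l + 4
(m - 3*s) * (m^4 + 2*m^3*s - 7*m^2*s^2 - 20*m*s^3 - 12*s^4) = m^5 - m^4*s - 13*m^3*s^2 + m^2*s^3 + 48*m*s^4 + 36*s^5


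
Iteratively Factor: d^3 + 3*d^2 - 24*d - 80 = (d + 4)*(d^2 - d - 20) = (d + 4)^2*(d - 5)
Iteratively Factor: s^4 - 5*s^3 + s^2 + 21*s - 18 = (s + 2)*(s^3 - 7*s^2 + 15*s - 9) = (s - 3)*(s + 2)*(s^2 - 4*s + 3) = (s - 3)*(s - 1)*(s + 2)*(s - 3)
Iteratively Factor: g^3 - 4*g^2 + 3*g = (g)*(g^2 - 4*g + 3) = g*(g - 1)*(g - 3)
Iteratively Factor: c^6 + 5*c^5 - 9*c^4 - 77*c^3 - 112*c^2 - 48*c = (c + 1)*(c^5 + 4*c^4 - 13*c^3 - 64*c^2 - 48*c) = (c - 4)*(c + 1)*(c^4 + 8*c^3 + 19*c^2 + 12*c) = (c - 4)*(c + 1)*(c + 4)*(c^3 + 4*c^2 + 3*c) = c*(c - 4)*(c + 1)*(c + 4)*(c^2 + 4*c + 3) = c*(c - 4)*(c + 1)*(c + 3)*(c + 4)*(c + 1)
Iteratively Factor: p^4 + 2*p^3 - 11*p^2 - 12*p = (p - 3)*(p^3 + 5*p^2 + 4*p) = p*(p - 3)*(p^2 + 5*p + 4) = p*(p - 3)*(p + 4)*(p + 1)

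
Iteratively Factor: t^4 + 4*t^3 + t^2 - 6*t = (t)*(t^3 + 4*t^2 + t - 6) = t*(t + 3)*(t^2 + t - 2) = t*(t + 2)*(t + 3)*(t - 1)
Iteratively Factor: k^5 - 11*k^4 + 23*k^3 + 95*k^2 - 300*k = (k - 4)*(k^4 - 7*k^3 - 5*k^2 + 75*k) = (k - 5)*(k - 4)*(k^3 - 2*k^2 - 15*k) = k*(k - 5)*(k - 4)*(k^2 - 2*k - 15) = k*(k - 5)^2*(k - 4)*(k + 3)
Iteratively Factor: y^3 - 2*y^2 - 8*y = (y)*(y^2 - 2*y - 8) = y*(y - 4)*(y + 2)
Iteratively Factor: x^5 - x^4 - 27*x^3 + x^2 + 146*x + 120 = (x + 2)*(x^4 - 3*x^3 - 21*x^2 + 43*x + 60) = (x + 1)*(x + 2)*(x^3 - 4*x^2 - 17*x + 60) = (x - 3)*(x + 1)*(x + 2)*(x^2 - x - 20) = (x - 5)*(x - 3)*(x + 1)*(x + 2)*(x + 4)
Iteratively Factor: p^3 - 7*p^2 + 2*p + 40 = (p + 2)*(p^2 - 9*p + 20) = (p - 5)*(p + 2)*(p - 4)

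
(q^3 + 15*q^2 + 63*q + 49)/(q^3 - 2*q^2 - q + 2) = (q^2 + 14*q + 49)/(q^2 - 3*q + 2)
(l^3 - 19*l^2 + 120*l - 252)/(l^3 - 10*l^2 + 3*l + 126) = (l - 6)/(l + 3)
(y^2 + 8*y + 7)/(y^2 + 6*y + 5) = (y + 7)/(y + 5)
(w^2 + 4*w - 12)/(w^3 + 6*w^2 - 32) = (w + 6)/(w^2 + 8*w + 16)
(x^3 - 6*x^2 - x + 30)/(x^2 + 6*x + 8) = (x^2 - 8*x + 15)/(x + 4)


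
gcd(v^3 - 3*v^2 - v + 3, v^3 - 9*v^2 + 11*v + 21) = v^2 - 2*v - 3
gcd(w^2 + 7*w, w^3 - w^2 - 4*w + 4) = 1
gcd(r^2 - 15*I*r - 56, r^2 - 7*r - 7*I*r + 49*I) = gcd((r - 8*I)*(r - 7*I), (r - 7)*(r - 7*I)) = r - 7*I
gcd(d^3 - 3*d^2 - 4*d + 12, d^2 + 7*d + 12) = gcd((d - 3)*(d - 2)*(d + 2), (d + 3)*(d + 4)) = 1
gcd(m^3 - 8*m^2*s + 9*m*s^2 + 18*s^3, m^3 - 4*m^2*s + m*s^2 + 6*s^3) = -m^2 + 2*m*s + 3*s^2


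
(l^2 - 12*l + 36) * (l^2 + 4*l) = l^4 - 8*l^3 - 12*l^2 + 144*l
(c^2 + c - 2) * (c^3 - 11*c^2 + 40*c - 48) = c^5 - 10*c^4 + 27*c^3 + 14*c^2 - 128*c + 96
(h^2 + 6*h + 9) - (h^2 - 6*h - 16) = 12*h + 25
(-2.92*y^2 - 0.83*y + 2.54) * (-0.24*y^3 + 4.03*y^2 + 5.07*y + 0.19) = 0.7008*y^5 - 11.5684*y^4 - 18.7589*y^3 + 5.4733*y^2 + 12.7201*y + 0.4826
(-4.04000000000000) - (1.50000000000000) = -5.54000000000000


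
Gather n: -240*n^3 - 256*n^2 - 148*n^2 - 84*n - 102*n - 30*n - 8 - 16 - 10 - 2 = -240*n^3 - 404*n^2 - 216*n - 36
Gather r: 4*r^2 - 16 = 4*r^2 - 16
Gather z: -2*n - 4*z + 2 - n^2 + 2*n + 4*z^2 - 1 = -n^2 + 4*z^2 - 4*z + 1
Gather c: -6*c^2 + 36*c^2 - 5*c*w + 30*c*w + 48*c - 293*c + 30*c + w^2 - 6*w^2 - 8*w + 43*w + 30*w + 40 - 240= 30*c^2 + c*(25*w - 215) - 5*w^2 + 65*w - 200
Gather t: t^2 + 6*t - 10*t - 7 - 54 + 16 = t^2 - 4*t - 45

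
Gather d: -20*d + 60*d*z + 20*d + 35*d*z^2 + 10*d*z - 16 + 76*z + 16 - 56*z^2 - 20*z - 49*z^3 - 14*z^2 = d*(35*z^2 + 70*z) - 49*z^3 - 70*z^2 + 56*z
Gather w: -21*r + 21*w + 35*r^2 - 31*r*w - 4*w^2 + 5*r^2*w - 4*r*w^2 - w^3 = 35*r^2 - 21*r - w^3 + w^2*(-4*r - 4) + w*(5*r^2 - 31*r + 21)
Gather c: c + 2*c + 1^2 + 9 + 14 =3*c + 24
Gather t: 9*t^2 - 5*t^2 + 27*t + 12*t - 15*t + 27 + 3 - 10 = 4*t^2 + 24*t + 20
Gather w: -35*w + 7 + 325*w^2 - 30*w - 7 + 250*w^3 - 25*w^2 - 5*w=250*w^3 + 300*w^2 - 70*w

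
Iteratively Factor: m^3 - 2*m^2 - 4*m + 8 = (m - 2)*(m^2 - 4) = (m - 2)*(m + 2)*(m - 2)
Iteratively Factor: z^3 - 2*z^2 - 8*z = (z)*(z^2 - 2*z - 8) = z*(z - 4)*(z + 2)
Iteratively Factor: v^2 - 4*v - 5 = (v + 1)*(v - 5)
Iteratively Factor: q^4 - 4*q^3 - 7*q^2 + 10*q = (q)*(q^3 - 4*q^2 - 7*q + 10) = q*(q - 1)*(q^2 - 3*q - 10) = q*(q - 5)*(q - 1)*(q + 2)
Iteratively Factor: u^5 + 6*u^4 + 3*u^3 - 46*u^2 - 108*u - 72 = (u + 2)*(u^4 + 4*u^3 - 5*u^2 - 36*u - 36) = (u + 2)*(u + 3)*(u^3 + u^2 - 8*u - 12) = (u - 3)*(u + 2)*(u + 3)*(u^2 + 4*u + 4) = (u - 3)*(u + 2)^2*(u + 3)*(u + 2)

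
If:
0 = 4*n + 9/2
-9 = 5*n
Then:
No Solution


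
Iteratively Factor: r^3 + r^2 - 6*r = (r)*(r^2 + r - 6) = r*(r + 3)*(r - 2)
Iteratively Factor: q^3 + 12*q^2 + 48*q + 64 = (q + 4)*(q^2 + 8*q + 16) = (q + 4)^2*(q + 4)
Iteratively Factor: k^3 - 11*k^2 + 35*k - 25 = (k - 5)*(k^2 - 6*k + 5) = (k - 5)*(k - 1)*(k - 5)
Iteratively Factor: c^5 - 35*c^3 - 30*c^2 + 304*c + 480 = (c - 4)*(c^4 + 4*c^3 - 19*c^2 - 106*c - 120) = (c - 5)*(c - 4)*(c^3 + 9*c^2 + 26*c + 24) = (c - 5)*(c - 4)*(c + 4)*(c^2 + 5*c + 6) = (c - 5)*(c - 4)*(c + 2)*(c + 4)*(c + 3)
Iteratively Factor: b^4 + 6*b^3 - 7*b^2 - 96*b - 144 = (b + 3)*(b^3 + 3*b^2 - 16*b - 48) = (b - 4)*(b + 3)*(b^2 + 7*b + 12) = (b - 4)*(b + 3)^2*(b + 4)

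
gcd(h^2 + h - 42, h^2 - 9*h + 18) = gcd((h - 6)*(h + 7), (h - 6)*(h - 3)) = h - 6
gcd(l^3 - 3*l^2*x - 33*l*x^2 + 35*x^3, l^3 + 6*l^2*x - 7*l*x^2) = -l + x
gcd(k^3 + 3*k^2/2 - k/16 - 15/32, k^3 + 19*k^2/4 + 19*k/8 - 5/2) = k^2 + 3*k/4 - 5/8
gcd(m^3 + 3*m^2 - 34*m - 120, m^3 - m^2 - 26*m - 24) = m^2 - 2*m - 24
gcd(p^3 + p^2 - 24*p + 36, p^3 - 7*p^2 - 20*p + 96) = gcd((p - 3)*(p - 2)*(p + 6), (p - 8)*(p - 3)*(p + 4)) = p - 3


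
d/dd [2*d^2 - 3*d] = 4*d - 3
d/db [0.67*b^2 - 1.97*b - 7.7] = 1.34*b - 1.97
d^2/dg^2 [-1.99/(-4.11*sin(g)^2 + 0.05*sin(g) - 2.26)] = (-134.461116*sin(g)^4 + 1.226835*sin(g)^3 + 275.623955*sin(g)^2 - 2.67854*sin(g) - 36.958678)/(4.11*sin(g)^2 - 0.05*sin(g) + 2.26)^3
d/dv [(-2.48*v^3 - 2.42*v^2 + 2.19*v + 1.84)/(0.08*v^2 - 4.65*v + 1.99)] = (-0.1984*v^4 + 23.064*v^3 - 3.7278*v^2 - 9.926*v + 12.9141)/(0.0064*v^4 - 0.744*v^3 + 21.9409*v^2 - 18.507*v + 3.9601)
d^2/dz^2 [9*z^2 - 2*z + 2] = 18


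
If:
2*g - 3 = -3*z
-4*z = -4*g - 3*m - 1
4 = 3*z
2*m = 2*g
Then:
No Solution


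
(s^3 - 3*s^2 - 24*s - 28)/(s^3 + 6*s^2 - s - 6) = (s^3 - 3*s^2 - 24*s - 28)/(s^3 + 6*s^2 - s - 6)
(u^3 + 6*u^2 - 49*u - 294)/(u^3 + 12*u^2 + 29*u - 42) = (u - 7)/(u - 1)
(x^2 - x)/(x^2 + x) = (x - 1)/(x + 1)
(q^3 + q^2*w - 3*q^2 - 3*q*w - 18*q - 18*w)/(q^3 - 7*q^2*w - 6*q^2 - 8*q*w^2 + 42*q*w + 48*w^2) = (q + 3)/(q - 8*w)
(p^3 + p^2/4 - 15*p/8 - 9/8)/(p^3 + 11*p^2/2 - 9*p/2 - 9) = (p + 3/4)/(p + 6)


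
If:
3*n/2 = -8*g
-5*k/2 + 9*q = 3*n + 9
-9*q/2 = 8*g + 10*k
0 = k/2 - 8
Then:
No Solution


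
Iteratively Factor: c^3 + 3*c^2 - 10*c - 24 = (c + 2)*(c^2 + c - 12) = (c - 3)*(c + 2)*(c + 4)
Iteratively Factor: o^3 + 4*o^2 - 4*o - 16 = (o - 2)*(o^2 + 6*o + 8) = (o - 2)*(o + 4)*(o + 2)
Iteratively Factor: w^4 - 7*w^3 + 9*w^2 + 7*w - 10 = (w - 5)*(w^3 - 2*w^2 - w + 2) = (w - 5)*(w + 1)*(w^2 - 3*w + 2) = (w - 5)*(w - 1)*(w + 1)*(w - 2)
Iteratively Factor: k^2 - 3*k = (k - 3)*(k)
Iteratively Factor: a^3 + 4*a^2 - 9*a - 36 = (a - 3)*(a^2 + 7*a + 12) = (a - 3)*(a + 3)*(a + 4)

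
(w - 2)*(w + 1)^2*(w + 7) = w^4 + 7*w^3 - 3*w^2 - 23*w - 14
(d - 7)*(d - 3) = d^2 - 10*d + 21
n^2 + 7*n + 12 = (n + 3)*(n + 4)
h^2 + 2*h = h*(h + 2)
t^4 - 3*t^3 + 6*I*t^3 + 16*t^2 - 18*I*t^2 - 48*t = t*(t - 3)*(t - 2*I)*(t + 8*I)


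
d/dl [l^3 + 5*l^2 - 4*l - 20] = 3*l^2 + 10*l - 4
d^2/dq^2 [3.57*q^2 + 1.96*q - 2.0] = 7.14000000000000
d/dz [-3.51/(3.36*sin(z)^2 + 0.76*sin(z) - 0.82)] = (23.5872*sin(z) + 2.6676)*cos(z)/(3.36*sin(z)^2 + 0.76*sin(z) - 0.82)^2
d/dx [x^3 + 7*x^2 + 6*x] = 3*x^2 + 14*x + 6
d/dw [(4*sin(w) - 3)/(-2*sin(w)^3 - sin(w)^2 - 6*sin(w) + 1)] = 2*(8*sin(w)^3 - 7*sin(w)^2 - 3*sin(w) - 7)*cos(w)/(2*sin(w)^3 + sin(w)^2 + 6*sin(w) - 1)^2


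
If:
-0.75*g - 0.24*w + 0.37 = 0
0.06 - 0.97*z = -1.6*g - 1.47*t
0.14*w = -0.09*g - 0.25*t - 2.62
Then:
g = 0.266242143112014*z + 4.56034364449812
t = 0.370076578925699*z - 5.00445566748095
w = -0.832006697225043*z - 12.70940722239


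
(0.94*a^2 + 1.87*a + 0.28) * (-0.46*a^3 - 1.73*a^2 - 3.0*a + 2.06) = -0.4324*a^5 - 2.4864*a^4 - 6.1839*a^3 - 4.158*a^2 + 3.0122*a + 0.5768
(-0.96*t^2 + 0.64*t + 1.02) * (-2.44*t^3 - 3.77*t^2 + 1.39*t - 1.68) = 2.3424*t^5 + 2.0576*t^4 - 6.236*t^3 - 1.343*t^2 + 0.3426*t - 1.7136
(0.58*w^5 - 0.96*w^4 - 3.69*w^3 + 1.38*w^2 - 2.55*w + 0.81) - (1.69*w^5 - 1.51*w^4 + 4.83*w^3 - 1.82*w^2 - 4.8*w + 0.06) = -1.11*w^5 + 0.55*w^4 - 8.52*w^3 + 3.2*w^2 + 2.25*w + 0.75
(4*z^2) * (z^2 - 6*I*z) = 4*z^4 - 24*I*z^3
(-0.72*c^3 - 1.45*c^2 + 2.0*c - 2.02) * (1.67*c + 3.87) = -1.2024*c^4 - 5.2079*c^3 - 2.2715*c^2 + 4.3666*c - 7.8174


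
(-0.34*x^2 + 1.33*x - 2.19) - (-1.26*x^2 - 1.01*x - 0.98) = 0.92*x^2 + 2.34*x - 1.21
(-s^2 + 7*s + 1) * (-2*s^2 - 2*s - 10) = 2*s^4 - 12*s^3 - 6*s^2 - 72*s - 10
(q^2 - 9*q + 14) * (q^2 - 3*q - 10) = q^4 - 12*q^3 + 31*q^2 + 48*q - 140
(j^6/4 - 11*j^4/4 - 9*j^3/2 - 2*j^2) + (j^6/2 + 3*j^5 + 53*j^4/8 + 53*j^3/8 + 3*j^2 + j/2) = 3*j^6/4 + 3*j^5 + 31*j^4/8 + 17*j^3/8 + j^2 + j/2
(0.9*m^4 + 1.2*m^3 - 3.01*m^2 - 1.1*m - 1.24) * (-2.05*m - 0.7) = -1.845*m^5 - 3.09*m^4 + 5.3305*m^3 + 4.362*m^2 + 3.312*m + 0.868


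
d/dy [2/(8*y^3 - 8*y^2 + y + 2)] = 2*(-24*y^2 + 16*y - 1)/(8*y^3 - 8*y^2 + y + 2)^2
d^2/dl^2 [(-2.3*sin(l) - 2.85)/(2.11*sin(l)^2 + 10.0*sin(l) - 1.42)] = (10.23983*sin(l)^5 + 2.22394000000003*sin(l)^4 + 201.2729*sin(l)^3 + 275.68577*sin(l)^2 - 357.04984*sin(l) - 652.39834)/(2.11*sin(l)^2 + 10.0*sin(l) - 1.42)^3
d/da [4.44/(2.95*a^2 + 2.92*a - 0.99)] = (-26.196*a - 12.9648)/(2.95*a^2 + 2.92*a - 0.99)^2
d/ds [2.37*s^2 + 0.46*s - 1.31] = 4.74*s + 0.46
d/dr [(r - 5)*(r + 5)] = 2*r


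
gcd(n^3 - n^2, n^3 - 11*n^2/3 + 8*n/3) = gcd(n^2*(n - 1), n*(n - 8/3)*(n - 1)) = n^2 - n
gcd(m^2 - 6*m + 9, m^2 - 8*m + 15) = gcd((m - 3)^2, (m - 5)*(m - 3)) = m - 3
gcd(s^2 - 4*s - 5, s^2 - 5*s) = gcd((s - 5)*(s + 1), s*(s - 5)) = s - 5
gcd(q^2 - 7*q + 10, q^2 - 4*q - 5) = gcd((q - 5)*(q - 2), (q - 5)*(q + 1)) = q - 5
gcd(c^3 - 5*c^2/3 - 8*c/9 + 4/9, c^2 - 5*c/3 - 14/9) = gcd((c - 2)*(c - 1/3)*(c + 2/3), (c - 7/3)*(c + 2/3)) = c + 2/3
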